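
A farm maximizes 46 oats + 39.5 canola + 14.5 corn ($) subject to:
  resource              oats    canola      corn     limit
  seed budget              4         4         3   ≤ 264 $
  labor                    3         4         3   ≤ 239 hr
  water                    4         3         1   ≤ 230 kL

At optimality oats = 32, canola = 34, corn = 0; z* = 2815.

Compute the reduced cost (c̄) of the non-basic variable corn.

-7

Binding: seed budget and water. Non-binding: labor (7 unused).
By complementary slackness, y = 0 for the non-binding constraint.
From A_Bᵀ y = c: 4·y_seed budget + 4·y_water = 46; 4·y_seed budget + 3·y_water = 39.5.
This yields shadow prices y_seed budget = 5, y_water = 6.5.
Reduced cost of corn: c₃ − yᵀa₃ = 14.5 − (5·3 + 6.5·1) = 14.5 − 21.5 = -7.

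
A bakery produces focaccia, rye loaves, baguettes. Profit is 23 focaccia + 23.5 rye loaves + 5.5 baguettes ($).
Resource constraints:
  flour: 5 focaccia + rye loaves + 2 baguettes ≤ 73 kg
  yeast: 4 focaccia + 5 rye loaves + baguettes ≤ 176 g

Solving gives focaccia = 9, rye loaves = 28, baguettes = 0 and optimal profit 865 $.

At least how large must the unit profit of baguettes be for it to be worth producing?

Check each constraint at x*: flour 73/73 (tight); yeast 176/176 (tight).
From A_Bᵀ y = c: 5·y_flour + 4·y_yeast = 23; 1·y_flour + 5·y_yeast = 23.5.
Solving: y_flour = 1, y_yeast = 4.5.
baguettes enters the basis when its profit ≥ yᵀa₃ = 1·2 + 4.5·1 = 6.5.

6.5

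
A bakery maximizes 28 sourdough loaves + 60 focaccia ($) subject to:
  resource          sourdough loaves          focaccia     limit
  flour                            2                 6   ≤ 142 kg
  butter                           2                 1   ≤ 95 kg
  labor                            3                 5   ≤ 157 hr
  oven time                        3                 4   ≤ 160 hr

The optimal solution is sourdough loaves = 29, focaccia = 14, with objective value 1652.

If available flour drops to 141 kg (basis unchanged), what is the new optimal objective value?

1647

Binding: flour and labor. Non-binding: butter (23 unused), oven time (17 unused).
By complementary slackness, y = 0 for the non-binding constraints.
Dual feasibility on the basic columns requires 2·y_flour + 3·y_labor = 28, 6·y_flour + 5·y_labor = 60.
Solving: y_flour = 5, y_labor = 6.
Δz = y_flour·Δb = 5 × (-1) = -5, so new z* = 1652 − 5 = 1647.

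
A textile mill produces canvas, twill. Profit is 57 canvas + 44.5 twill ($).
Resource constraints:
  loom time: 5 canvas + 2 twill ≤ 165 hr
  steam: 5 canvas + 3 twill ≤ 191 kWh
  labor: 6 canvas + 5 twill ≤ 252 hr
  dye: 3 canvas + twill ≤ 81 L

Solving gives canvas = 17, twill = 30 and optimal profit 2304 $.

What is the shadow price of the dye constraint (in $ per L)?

Check each constraint at x*: loom time 145/165 (slack 20); steam 175/191 (slack 16); labor 252/252 (tight); dye 81/81 (tight).
By complementary slackness, y = 0 for the non-binding constraints.
Dual feasibility on the basic columns requires 6·y_labor + 3·y_dye = 57, 5·y_labor + 1·y_dye = 44.5.
This yields shadow prices y_labor = 8.5, y_dye = 2.
Shadow price of dye = 2.

2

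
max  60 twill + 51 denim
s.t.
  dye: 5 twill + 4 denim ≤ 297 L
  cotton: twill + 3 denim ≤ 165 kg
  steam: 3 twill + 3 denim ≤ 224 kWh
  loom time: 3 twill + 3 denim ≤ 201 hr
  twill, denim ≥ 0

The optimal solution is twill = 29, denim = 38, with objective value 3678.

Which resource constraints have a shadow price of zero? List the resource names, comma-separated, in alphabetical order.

dye: 297/297 (binding)
cotton: 143/165 (slack 22)
steam: 201/224 (slack 23)
loom time: 201/201 (binding)
By complementary slackness, a constraint with positive slack has shadow price 0 → cotton, steam.

cotton, steam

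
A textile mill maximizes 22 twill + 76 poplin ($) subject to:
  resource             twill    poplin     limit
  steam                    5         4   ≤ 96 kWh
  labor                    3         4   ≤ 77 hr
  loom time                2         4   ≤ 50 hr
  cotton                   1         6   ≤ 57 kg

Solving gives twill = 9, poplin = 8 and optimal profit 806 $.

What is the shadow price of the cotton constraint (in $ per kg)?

At the optimum: steam uses 77 of 96 (slack = 19); labor uses 59 of 77 (slack = 18); loom time uses 50 of 50 (binding); cotton uses 57 of 57 (binding).
By complementary slackness, y = 0 for the non-binding constraints.
Dual feasibility on the basic columns requires 2·y_loom time + 1·y_cotton = 22, 4·y_loom time + 6·y_cotton = 76.
→ y_loom time = 7 and y_cotton = 8.
Shadow price of cotton = 8.

8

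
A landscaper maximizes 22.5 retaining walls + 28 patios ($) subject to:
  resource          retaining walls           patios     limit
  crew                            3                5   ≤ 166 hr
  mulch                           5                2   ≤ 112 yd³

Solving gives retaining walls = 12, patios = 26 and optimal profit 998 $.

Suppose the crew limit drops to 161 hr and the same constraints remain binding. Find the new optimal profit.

973

Check each constraint at x*: crew 166/166 (tight); mulch 112/112 (tight).
Dual feasibility on the basic columns requires 3·y_crew + 5·y_mulch = 22.5, 5·y_crew + 2·y_mulch = 28.
→ y_crew = 5 and y_mulch = 1.5.
Δz = y_crew·Δb = 5 × (-5) = -25, so new z* = 998 − 25 = 973.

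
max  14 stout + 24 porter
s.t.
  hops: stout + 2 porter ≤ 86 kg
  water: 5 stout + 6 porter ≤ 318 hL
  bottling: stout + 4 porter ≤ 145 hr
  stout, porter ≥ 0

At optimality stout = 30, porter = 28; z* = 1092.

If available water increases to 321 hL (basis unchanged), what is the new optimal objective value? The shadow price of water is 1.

1095

Δb = 3, so new z* = 1092 + (1)·(3) = 1092 + 3 = 1095.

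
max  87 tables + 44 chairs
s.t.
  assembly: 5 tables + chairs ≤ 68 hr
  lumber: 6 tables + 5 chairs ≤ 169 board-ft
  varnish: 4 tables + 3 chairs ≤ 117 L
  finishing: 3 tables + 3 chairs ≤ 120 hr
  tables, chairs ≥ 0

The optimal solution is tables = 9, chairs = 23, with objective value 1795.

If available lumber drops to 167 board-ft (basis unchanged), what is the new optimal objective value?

1781

Binding: assembly and lumber. Non-binding: varnish (12 unused), finishing (24 unused).
Slack constraints have shadow price 0 (complementary slackness).
The binding rows give the dual system: 5·y_assembly + 6·y_lumber = 87 and 1·y_assembly + 5·y_lumber = 44.
This yields shadow prices y_assembly = 9, y_lumber = 7.
Δz = y_lumber·Δb = 7 × (-2) = -14, so new z* = 1795 − 14 = 1781.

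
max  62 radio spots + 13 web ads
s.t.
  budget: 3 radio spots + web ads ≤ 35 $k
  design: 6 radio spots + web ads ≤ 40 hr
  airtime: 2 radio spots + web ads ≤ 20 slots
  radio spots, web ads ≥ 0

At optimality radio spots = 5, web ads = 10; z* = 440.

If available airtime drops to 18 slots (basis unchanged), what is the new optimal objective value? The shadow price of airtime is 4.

432

Δb = -2, so new z* = 440 + (4)·(-2) = 440 − 8 = 432.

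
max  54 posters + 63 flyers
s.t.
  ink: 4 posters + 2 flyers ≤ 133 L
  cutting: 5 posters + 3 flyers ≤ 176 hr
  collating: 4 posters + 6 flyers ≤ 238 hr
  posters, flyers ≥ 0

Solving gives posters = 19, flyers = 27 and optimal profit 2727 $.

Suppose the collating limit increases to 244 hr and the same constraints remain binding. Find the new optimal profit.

2778

At the optimum: ink uses 130 of 133 (slack = 3); cutting uses 176 of 176 (binding); collating uses 238 of 238 (binding).
By complementary slackness, y = 0 for the non-binding constraint.
Dual feasibility on the basic columns requires 5·y_cutting + 4·y_collating = 54, 3·y_cutting + 6·y_collating = 63.
Solving: y_cutting = 4, y_collating = 8.5.
Δz = y_collating·Δb = 8.5 × (6) = 51, so new z* = 2727 + 51 = 2778.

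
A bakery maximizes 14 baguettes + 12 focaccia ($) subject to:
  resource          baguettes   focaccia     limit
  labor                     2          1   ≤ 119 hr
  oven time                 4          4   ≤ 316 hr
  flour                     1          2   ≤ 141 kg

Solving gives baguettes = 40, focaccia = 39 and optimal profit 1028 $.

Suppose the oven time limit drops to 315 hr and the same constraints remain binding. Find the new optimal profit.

1025.5

Binding: labor and oven time. Non-binding: flour (23 unused).
By complementary slackness, y = 0 for the non-binding constraint.
From A_Bᵀ y = c: 2·y_labor + 4·y_oven time = 14; 1·y_labor + 4·y_oven time = 12.
Solving: y_labor = 2, y_oven time = 2.5.
Δz = y_oven time·Δb = 2.5 × (-1) = -2.5, so new z* = 1028 − 2.5 = 1025.5.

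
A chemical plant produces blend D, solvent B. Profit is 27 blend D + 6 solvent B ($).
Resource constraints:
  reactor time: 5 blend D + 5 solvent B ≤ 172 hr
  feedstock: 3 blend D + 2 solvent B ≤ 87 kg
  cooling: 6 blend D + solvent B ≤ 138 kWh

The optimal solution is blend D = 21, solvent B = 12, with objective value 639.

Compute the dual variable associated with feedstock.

1

At the optimum: reactor time uses 165 of 172 (slack = 7); feedstock uses 87 of 87 (binding); cooling uses 138 of 138 (binding).
Since reactor time is not tight, its dual is 0.
The binding rows give the dual system: 3·y_feedstock + 6·y_cooling = 27 and 2·y_feedstock + 1·y_cooling = 6.
Solving: y_feedstock = 1, y_cooling = 4.
Shadow price of feedstock = 1.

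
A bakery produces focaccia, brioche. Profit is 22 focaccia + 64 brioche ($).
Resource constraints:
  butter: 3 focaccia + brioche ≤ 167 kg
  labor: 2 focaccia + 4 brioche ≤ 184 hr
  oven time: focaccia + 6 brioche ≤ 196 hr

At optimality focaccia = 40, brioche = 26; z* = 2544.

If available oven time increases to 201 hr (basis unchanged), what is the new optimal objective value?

2569

Check each constraint at x*: butter 146/167 (slack 21); labor 184/184 (tight); oven time 196/196 (tight).
By complementary slackness, y = 0 for the non-binding constraint.
The binding rows give the dual system: 2·y_labor + 1·y_oven time = 22 and 4·y_labor + 6·y_oven time = 64.
This yields shadow prices y_labor = 8.5, y_oven time = 5.
Δz = y_oven time·Δb = 5 × (5) = 25, so new z* = 2544 + 25 = 2569.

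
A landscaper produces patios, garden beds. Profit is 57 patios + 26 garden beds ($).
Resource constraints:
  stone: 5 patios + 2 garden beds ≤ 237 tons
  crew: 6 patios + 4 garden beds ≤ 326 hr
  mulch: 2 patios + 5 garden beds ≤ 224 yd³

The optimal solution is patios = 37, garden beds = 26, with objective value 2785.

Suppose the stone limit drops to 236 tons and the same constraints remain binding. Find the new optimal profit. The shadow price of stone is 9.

Δb = -1, so new z* = 2785 + (9)·(-1) = 2785 − 9 = 2776.

2776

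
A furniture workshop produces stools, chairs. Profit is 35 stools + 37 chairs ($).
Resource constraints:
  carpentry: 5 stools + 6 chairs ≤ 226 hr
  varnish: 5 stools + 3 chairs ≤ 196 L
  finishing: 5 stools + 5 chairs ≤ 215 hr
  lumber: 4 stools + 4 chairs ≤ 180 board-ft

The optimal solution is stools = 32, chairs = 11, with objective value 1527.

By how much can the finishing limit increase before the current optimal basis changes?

1

Binding constraints: carpentry, finishing. The basis is B = [[5,6],[5,5]] with det -5.
Per unit increase in finishing, x* moves by d = (1.2, -1).
The basis stays optimal until varnish becomes binding; allowable increase = 1 hr.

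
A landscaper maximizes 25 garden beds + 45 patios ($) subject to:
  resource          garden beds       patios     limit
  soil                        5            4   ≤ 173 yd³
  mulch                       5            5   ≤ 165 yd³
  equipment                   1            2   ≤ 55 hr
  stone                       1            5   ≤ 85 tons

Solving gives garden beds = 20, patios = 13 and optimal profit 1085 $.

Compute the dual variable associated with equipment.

0

At the optimum: soil uses 152 of 173 (slack = 21); mulch uses 165 of 165 (binding); equipment uses 46 of 55 (slack = 9); stone uses 85 of 85 (binding).
Since soil, equipment are not tight, their duals are 0.
From A_Bᵀ y = c: 5·y_mulch + 1·y_stone = 25; 5·y_mulch + 5·y_stone = 45.
This yields shadow prices y_mulch = 4, y_stone = 5.
Shadow price of equipment = 0.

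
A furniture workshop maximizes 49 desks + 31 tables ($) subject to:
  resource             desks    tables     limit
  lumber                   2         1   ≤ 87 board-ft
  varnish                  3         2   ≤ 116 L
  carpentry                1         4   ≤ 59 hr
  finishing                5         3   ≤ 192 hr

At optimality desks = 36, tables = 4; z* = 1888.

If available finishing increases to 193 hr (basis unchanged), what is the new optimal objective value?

At the optimum: lumber uses 76 of 87 (slack = 11); varnish uses 116 of 116 (binding); carpentry uses 52 of 59 (slack = 7); finishing uses 192 of 192 (binding).
Since lumber, carpentry are not tight, their duals are 0.
From A_Bᵀ y = c: 3·y_varnish + 5·y_finishing = 49; 2·y_varnish + 3·y_finishing = 31.
This yields shadow prices y_varnish = 8, y_finishing = 5.
Δz = y_finishing·Δb = 5 × (1) = 5, so new z* = 1888 + 5 = 1893.

1893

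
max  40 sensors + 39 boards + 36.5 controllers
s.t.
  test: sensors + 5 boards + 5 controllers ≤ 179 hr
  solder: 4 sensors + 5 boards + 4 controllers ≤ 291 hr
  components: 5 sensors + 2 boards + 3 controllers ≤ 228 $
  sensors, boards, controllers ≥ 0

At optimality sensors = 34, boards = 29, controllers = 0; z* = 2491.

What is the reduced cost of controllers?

Check each constraint at x*: test 179/179 (tight); solder 281/291 (slack 10); components 228/228 (tight).
By complementary slackness, y = 0 for the non-binding constraint.
The binding rows give the dual system: 1·y_test + 5·y_components = 40 and 5·y_test + 2·y_components = 39.
→ y_test = 5 and y_components = 7.
Reduced cost of controllers: c₃ − yᵀa₃ = 36.5 − (5·5 + 7·3) = 36.5 − 46 = -9.5.

-9.5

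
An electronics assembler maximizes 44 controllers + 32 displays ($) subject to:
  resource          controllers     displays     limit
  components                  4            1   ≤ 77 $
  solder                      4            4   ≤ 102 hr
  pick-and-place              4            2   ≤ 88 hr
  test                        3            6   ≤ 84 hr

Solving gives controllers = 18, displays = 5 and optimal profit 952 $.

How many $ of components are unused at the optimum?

0

components used = 4·18 + 1·5 = 77; slack = 77 − 77 = 0.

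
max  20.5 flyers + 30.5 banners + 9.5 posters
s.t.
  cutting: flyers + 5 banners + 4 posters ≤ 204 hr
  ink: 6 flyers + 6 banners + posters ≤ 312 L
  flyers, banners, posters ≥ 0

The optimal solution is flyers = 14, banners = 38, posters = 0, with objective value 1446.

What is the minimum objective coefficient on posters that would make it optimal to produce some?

13

Check each constraint at x*: cutting 204/204 (tight); ink 312/312 (tight).
Dual feasibility on the basic columns requires 1·y_cutting + 6·y_ink = 20.5, 5·y_cutting + 6·y_ink = 30.5.
This yields shadow prices y_cutting = 2.5, y_ink = 3.
posters enters the basis when its profit ≥ yᵀa₃ = 2.5·4 + 3·1 = 13.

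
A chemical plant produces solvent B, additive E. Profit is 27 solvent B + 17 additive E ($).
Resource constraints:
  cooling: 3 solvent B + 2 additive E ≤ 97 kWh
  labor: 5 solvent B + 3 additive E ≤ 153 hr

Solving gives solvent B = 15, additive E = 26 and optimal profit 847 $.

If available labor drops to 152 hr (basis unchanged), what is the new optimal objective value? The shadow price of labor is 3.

Δb = -1, so new z* = 847 + (3)·(-1) = 847 − 3 = 844.

844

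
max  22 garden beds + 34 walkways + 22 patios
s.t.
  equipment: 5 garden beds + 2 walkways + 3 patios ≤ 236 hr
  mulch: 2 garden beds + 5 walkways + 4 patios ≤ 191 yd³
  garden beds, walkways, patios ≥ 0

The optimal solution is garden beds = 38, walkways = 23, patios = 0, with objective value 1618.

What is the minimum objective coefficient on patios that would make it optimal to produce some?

Check each constraint at x*: equipment 236/236 (tight); mulch 191/191 (tight).
Dual feasibility on the basic columns requires 5·y_equipment + 2·y_mulch = 22, 2·y_equipment + 5·y_mulch = 34.
This yields shadow prices y_equipment = 2, y_mulch = 6.
patios enters the basis when its profit ≥ yᵀa₃ = 2·3 + 6·4 = 30.

30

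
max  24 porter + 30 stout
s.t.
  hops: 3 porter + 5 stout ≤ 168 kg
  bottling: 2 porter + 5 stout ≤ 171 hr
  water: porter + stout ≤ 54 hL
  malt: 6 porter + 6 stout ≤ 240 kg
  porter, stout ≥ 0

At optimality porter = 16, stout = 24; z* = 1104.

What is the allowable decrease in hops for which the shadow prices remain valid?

Binding constraints: hops, malt. The basis is B = [[3,5],[6,6]] with det -12.
Per unit decrease in hops, x* moves by d = (0.5, -0.5).
The basis stays optimal until stout reaches 0; allowable decrease = 48 kg.

48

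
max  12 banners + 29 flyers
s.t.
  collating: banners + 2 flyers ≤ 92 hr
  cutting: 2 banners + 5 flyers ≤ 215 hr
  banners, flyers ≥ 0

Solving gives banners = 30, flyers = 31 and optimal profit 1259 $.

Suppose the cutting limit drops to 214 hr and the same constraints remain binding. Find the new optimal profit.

At the optimum: collating uses 92 of 92 (binding); cutting uses 215 of 215 (binding).
From A_Bᵀ y = c: 1·y_collating + 2·y_cutting = 12; 2·y_collating + 5·y_cutting = 29.
→ y_collating = 2 and y_cutting = 5.
Δz = y_cutting·Δb = 5 × (-1) = -5, so new z* = 1259 − 5 = 1254.

1254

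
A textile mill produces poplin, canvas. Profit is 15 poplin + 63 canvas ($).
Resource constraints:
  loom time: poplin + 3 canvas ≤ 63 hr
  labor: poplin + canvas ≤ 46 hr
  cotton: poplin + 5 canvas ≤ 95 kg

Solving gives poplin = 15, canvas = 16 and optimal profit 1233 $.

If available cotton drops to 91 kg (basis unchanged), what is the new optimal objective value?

At the optimum: loom time uses 63 of 63 (binding); labor uses 31 of 46 (slack = 15); cotton uses 95 of 95 (binding).
Since labor is not tight, its dual is 0.
From A_Bᵀ y = c: 1·y_loom time + 1·y_cotton = 15; 3·y_loom time + 5·y_cotton = 63.
→ y_loom time = 6 and y_cotton = 9.
Δz = y_cotton·Δb = 9 × (-4) = -36, so new z* = 1233 − 36 = 1197.

1197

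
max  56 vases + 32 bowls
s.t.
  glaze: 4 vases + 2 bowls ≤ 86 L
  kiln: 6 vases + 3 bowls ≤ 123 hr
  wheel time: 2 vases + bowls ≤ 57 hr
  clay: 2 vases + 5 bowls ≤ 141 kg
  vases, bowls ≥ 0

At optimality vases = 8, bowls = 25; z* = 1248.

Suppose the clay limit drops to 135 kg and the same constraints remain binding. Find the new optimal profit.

At the optimum: glaze uses 82 of 86 (slack = 4); kiln uses 123 of 123 (binding); wheel time uses 41 of 57 (slack = 16); clay uses 141 of 141 (binding).
Slack constraints have shadow price 0 (complementary slackness).
The binding rows give the dual system: 6·y_kiln + 2·y_clay = 56 and 3·y_kiln + 5·y_clay = 32.
→ y_kiln = 9 and y_clay = 1.
Δz = y_clay·Δb = 1 × (-6) = -6, so new z* = 1248 − 6 = 1242.

1242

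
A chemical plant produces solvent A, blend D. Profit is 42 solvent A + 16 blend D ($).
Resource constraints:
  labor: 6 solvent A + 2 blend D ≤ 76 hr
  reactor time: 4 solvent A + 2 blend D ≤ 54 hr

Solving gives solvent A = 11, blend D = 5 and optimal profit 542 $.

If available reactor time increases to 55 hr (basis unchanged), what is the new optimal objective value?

Check each constraint at x*: labor 76/76 (tight); reactor time 54/54 (tight).
The binding rows give the dual system: 6·y_labor + 4·y_reactor time = 42 and 2·y_labor + 2·y_reactor time = 16.
→ y_labor = 5 and y_reactor time = 3.
Δz = y_reactor time·Δb = 3 × (1) = 3, so new z* = 542 + 3 = 545.

545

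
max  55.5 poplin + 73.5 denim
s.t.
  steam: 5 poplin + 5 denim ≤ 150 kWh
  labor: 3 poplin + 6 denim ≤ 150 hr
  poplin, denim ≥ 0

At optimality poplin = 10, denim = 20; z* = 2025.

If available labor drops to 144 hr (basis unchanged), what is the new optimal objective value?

Check each constraint at x*: steam 150/150 (tight); labor 150/150 (tight).
Dual feasibility on the basic columns requires 5·y_steam + 3·y_labor = 55.5, 5·y_steam + 6·y_labor = 73.5.
This yields shadow prices y_steam = 7.5, y_labor = 6.
Δz = y_labor·Δb = 6 × (-6) = -36, so new z* = 2025 − 36 = 1989.

1989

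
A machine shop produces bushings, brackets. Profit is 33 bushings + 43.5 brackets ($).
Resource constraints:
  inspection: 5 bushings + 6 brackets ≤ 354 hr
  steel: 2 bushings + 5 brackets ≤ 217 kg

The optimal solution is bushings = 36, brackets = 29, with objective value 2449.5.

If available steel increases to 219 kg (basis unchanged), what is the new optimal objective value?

At the optimum: inspection uses 354 of 354 (binding); steel uses 217 of 217 (binding).
The binding rows give the dual system: 5·y_inspection + 2·y_steel = 33 and 6·y_inspection + 5·y_steel = 43.5.
→ y_inspection = 6 and y_steel = 1.5.
Δz = y_steel·Δb = 1.5 × (2) = 3, so new z* = 2449.5 + 3 = 2452.5.

2452.5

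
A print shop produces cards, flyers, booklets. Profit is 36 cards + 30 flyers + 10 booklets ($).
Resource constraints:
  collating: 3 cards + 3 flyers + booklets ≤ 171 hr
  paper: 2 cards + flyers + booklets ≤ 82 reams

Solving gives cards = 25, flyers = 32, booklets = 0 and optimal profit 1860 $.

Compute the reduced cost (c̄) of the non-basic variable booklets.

At the optimum: collating uses 171 of 171 (binding); paper uses 82 of 82 (binding).
Dual feasibility on the basic columns requires 3·y_collating + 2·y_paper = 36, 3·y_collating + 1·y_paper = 30.
→ y_collating = 8 and y_paper = 6.
Reduced cost of booklets: c₃ − yᵀa₃ = 10 − (8·1 + 6·1) = 10 − 14 = -4.

-4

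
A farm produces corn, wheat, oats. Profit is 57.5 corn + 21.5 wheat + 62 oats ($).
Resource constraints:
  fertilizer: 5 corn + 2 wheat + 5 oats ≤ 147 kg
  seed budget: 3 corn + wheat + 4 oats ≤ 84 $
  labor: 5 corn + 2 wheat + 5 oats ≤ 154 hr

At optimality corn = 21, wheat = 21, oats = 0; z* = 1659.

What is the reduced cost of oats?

-3

At the optimum: fertilizer uses 147 of 147 (binding); seed budget uses 84 of 84 (binding); labor uses 147 of 154 (slack = 7).
Since labor is not tight, its dual is 0.
Dual feasibility on the basic columns requires 5·y_fertilizer + 3·y_seed budget = 57.5, 2·y_fertilizer + 1·y_seed budget = 21.5.
→ y_fertilizer = 7 and y_seed budget = 7.5.
Reduced cost of oats: c₃ − yᵀa₃ = 62 − (7·5 + 7.5·4) = 62 − 65 = -3.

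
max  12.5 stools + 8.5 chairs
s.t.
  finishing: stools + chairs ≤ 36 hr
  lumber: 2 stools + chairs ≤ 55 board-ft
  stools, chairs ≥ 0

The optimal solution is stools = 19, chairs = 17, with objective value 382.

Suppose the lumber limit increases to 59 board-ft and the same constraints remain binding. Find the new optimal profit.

At the optimum: finishing uses 36 of 36 (binding); lumber uses 55 of 55 (binding).
From A_Bᵀ y = c: 1·y_finishing + 2·y_lumber = 12.5; 1·y_finishing + 1·y_lumber = 8.5.
This yields shadow prices y_finishing = 4.5, y_lumber = 4.
Δz = y_lumber·Δb = 4 × (4) = 16, so new z* = 382 + 16 = 398.

398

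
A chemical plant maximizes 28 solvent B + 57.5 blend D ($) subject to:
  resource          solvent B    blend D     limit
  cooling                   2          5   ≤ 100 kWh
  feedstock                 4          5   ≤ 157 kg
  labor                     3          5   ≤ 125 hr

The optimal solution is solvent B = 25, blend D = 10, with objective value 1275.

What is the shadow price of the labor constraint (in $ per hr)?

5

At the optimum: cooling uses 100 of 100 (binding); feedstock uses 150 of 157 (slack = 7); labor uses 125 of 125 (binding).
By complementary slackness, y = 0 for the non-binding constraint.
Dual feasibility on the basic columns requires 2·y_cooling + 3·y_labor = 28, 5·y_cooling + 5·y_labor = 57.5.
Solving: y_cooling = 6.5, y_labor = 5.
Shadow price of labor = 5.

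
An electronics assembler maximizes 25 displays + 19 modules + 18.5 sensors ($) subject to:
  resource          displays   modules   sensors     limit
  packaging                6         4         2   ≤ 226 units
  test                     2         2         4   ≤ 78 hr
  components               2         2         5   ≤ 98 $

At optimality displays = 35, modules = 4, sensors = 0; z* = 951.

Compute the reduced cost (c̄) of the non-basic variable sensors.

Check each constraint at x*: packaging 226/226 (tight); test 78/78 (tight); components 78/98 (slack 20).
By complementary slackness, y = 0 for the non-binding constraint.
Dual feasibility on the basic columns requires 6·y_packaging + 2·y_test = 25, 4·y_packaging + 2·y_test = 19.
Solving: y_packaging = 3, y_test = 3.5.
Reduced cost of sensors: c₃ − yᵀa₃ = 18.5 − (3·2 + 3.5·4) = 18.5 − 20 = -1.5.

-1.5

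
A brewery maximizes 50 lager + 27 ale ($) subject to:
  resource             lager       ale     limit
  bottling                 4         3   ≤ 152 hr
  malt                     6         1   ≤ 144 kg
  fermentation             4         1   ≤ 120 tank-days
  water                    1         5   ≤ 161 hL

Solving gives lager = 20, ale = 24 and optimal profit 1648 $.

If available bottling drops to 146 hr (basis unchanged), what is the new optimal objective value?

At the optimum: bottling uses 152 of 152 (binding); malt uses 144 of 144 (binding); fermentation uses 104 of 120 (slack = 16); water uses 140 of 161 (slack = 21).
By complementary slackness, y = 0 for the non-binding constraints.
The binding rows give the dual system: 4·y_bottling + 6·y_malt = 50 and 3·y_bottling + 1·y_malt = 27.
Solving: y_bottling = 8, y_malt = 3.
Δz = y_bottling·Δb = 8 × (-6) = -48, so new z* = 1648 − 48 = 1600.

1600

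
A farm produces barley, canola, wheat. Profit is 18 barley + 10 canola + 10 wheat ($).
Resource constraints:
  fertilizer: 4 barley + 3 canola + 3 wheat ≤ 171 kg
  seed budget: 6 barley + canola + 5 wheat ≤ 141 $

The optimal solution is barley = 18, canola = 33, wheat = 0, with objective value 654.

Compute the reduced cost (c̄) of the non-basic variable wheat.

At the optimum: fertilizer uses 171 of 171 (binding); seed budget uses 141 of 141 (binding).
From A_Bᵀ y = c: 4·y_fertilizer + 6·y_seed budget = 18; 3·y_fertilizer + 1·y_seed budget = 10.
Solving: y_fertilizer = 3, y_seed budget = 1.
Reduced cost of wheat: c₃ − yᵀa₃ = 10 − (3·3 + 1·5) = 10 − 14 = -4.

-4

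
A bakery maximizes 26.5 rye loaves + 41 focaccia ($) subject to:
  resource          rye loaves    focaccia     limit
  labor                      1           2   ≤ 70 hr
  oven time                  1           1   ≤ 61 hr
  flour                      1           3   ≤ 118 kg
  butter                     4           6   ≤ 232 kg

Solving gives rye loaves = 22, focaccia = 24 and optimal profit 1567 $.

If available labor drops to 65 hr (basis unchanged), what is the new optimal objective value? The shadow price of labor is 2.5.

1554.5

Δb = -5, so new z* = 1567 + (2.5)·(-5) = 1567 − 12.5 = 1554.5.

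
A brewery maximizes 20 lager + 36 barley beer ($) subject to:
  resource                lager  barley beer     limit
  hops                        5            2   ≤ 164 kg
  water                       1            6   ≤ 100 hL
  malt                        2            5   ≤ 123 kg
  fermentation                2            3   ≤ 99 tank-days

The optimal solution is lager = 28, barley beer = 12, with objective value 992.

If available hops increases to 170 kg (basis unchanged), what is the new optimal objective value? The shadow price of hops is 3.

1010

Δb = 6, so new z* = 992 + (3)·(6) = 992 + 18 = 1010.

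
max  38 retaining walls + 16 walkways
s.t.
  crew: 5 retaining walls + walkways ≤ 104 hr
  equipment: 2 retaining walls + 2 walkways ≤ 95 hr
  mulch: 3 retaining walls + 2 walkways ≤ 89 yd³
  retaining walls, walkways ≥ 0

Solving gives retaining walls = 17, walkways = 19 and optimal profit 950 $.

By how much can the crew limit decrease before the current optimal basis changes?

59.5

Binding constraints: crew, mulch. The basis is B = [[5,1],[3,2]] with det 7.
Per unit decrease in crew, x* moves by d = (-0.2857, 0.4286).
The basis stays optimal until retaining walls reaches 0; allowable decrease = 59.5 hr.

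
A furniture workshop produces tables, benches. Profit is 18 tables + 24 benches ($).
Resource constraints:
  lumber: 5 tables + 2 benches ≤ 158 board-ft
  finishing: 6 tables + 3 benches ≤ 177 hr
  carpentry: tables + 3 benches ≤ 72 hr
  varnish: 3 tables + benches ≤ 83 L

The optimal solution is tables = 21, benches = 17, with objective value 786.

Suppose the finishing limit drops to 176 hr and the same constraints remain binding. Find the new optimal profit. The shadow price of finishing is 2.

784

Δb = -1, so new z* = 786 + (2)·(-1) = 786 − 2 = 784.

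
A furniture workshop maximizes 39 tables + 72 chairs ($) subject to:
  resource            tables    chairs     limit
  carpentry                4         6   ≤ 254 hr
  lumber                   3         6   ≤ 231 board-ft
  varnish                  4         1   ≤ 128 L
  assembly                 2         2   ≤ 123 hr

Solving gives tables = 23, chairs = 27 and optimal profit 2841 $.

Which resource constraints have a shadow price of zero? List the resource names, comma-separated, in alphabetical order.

assembly, varnish

carpentry: 254/254 (binding)
lumber: 231/231 (binding)
varnish: 119/128 (slack 9)
assembly: 100/123 (slack 23)
By complementary slackness, a constraint with positive slack has shadow price 0 → assembly, varnish.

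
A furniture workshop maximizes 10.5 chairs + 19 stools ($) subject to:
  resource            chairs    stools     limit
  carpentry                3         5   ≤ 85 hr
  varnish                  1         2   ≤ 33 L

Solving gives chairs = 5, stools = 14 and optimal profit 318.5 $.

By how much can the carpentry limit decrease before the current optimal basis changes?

2.5

Binding constraints: carpentry, varnish. The basis is B = [[3,5],[1,2]] with det 1.
Per unit decrease in carpentry, x* moves by d = (-2, 1).
The basis stays optimal until chairs reaches 0; allowable decrease = 2.5 hr.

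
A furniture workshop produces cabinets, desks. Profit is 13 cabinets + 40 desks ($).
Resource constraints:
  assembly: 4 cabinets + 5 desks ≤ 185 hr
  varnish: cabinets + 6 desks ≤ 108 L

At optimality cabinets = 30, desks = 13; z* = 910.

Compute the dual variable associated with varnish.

Both assembly and varnish are binding at x*.
Dual feasibility on the basic columns requires 4·y_assembly + 1·y_varnish = 13, 5·y_assembly + 6·y_varnish = 40.
This yields shadow prices y_assembly = 2, y_varnish = 5.
Shadow price of varnish = 5.

5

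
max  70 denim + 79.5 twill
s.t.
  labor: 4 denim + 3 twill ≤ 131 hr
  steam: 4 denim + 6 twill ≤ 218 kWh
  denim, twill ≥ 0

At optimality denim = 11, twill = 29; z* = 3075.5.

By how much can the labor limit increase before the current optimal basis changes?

87

Binding constraints: labor, steam. The basis is B = [[4,3],[4,6]] with det 12.
Per unit increase in labor, x* moves by d = (0.5, -0.3333).
The basis stays optimal until twill reaches 0; allowable increase = 87 hr.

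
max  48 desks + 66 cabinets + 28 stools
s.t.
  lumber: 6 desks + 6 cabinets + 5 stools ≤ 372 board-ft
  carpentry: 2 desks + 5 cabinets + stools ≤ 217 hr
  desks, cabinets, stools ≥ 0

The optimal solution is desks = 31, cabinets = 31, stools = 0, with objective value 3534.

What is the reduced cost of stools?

Check each constraint at x*: lumber 372/372 (tight); carpentry 217/217 (tight).
The binding rows give the dual system: 6·y_lumber + 2·y_carpentry = 48 and 6·y_lumber + 5·y_carpentry = 66.
This yields shadow prices y_lumber = 6, y_carpentry = 6.
Reduced cost of stools: c₃ − yᵀa₃ = 28 − (6·5 + 6·1) = 28 − 36 = -8.

-8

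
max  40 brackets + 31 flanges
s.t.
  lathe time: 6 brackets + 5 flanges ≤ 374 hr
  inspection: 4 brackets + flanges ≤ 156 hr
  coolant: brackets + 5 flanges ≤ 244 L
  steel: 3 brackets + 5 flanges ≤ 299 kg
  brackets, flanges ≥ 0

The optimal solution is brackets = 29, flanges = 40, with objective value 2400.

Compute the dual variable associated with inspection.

Binding: lathe time and inspection. Non-binding: coolant (15 unused), steel (12 unused).
Since coolant, steel are not tight, their duals are 0.
Dual feasibility on the basic columns requires 6·y_lathe time + 4·y_inspection = 40, 5·y_lathe time + 1·y_inspection = 31.
This yields shadow prices y_lathe time = 6, y_inspection = 1.
Shadow price of inspection = 1.

1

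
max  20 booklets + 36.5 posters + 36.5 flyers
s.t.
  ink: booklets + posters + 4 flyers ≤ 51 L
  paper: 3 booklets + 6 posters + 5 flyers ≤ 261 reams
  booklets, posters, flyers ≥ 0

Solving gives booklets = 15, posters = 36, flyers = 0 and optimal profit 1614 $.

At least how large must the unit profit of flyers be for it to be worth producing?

Check each constraint at x*: ink 51/51 (tight); paper 261/261 (tight).
Dual feasibility on the basic columns requires 1·y_ink + 3·y_paper = 20, 1·y_ink + 6·y_paper = 36.5.
This yields shadow prices y_ink = 3.5, y_paper = 5.5.
flyers enters the basis when its profit ≥ yᵀa₃ = 3.5·4 + 5.5·5 = 41.5.

41.5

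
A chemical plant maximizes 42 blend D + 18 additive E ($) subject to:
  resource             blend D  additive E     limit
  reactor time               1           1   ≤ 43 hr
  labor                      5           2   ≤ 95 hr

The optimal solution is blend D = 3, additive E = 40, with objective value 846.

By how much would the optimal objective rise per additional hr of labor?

8

Check each constraint at x*: reactor time 43/43 (tight); labor 95/95 (tight).
The binding rows give the dual system: 1·y_reactor time + 5·y_labor = 42 and 1·y_reactor time + 2·y_labor = 18.
Solving: y_reactor time = 2, y_labor = 8.
Shadow price of labor = 8.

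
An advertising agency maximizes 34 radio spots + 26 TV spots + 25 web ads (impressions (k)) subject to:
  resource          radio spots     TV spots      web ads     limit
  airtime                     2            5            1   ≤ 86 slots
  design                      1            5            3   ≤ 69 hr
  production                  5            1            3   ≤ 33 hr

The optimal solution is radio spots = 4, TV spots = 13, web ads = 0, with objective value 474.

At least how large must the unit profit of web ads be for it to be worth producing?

Binding: design and production. Non-binding: airtime (13 unused).
By complementary slackness, y = 0 for the non-binding constraint.
Dual feasibility on the basic columns requires 1·y_design + 5·y_production = 34, 5·y_design + 1·y_production = 26.
→ y_design = 4 and y_production = 6.
web ads enters the basis when its profit ≥ yᵀa₃ = 4·3 + 6·3 = 30.

30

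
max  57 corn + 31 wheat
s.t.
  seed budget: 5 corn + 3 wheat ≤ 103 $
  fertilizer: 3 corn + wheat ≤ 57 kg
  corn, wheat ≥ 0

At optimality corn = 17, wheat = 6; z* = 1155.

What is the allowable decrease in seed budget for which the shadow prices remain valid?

Binding constraints: seed budget, fertilizer. The basis is B = [[5,3],[3,1]] with det -4.
Per unit decrease in seed budget, x* moves by d = (0.25, -0.75).
The basis stays optimal until wheat reaches 0; allowable decrease = 8 $.

8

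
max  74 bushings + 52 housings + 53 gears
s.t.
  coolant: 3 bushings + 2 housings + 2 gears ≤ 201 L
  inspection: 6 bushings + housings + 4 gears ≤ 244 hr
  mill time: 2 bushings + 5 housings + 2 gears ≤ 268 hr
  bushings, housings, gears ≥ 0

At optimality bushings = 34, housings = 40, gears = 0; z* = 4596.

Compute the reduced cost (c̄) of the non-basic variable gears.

-2

At the optimum: coolant uses 182 of 201 (slack = 19); inspection uses 244 of 244 (binding); mill time uses 268 of 268 (binding).
Since coolant is not tight, its dual is 0.
From A_Bᵀ y = c: 6·y_inspection + 2·y_mill time = 74; 1·y_inspection + 5·y_mill time = 52.
→ y_inspection = 9.5 and y_mill time = 8.5.
Reduced cost of gears: c₃ − yᵀa₃ = 53 − (9.5·4 + 8.5·2) = 53 − 55 = -2.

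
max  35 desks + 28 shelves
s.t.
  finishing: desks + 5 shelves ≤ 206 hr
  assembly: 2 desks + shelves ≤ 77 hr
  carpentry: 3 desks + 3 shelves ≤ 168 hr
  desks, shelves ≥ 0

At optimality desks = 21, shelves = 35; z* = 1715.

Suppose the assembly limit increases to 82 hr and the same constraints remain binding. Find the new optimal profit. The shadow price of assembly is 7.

1750

Δb = 5, so new z* = 1715 + (7)·(5) = 1715 + 35 = 1750.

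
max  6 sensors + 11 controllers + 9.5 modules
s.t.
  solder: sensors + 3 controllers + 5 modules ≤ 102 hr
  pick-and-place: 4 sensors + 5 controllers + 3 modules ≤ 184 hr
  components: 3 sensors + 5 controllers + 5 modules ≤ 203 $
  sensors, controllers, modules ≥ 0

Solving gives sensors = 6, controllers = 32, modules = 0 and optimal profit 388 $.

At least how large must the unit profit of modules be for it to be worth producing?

At the optimum: solder uses 102 of 102 (binding); pick-and-place uses 184 of 184 (binding); components uses 178 of 203 (slack = 25).
Slack constraints have shadow price 0 (complementary slackness).
The binding rows give the dual system: 1·y_solder + 4·y_pick-and-place = 6 and 3·y_solder + 5·y_pick-and-place = 11.
→ y_solder = 2 and y_pick-and-place = 1.
modules enters the basis when its profit ≥ yᵀa₃ = 2·5 + 1·3 = 13.

13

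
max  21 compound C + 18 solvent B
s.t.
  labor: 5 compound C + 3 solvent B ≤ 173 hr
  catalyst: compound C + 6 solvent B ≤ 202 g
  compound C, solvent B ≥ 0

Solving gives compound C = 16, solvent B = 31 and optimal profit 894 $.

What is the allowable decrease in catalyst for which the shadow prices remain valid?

167.4

Binding constraints: labor, catalyst. The basis is B = [[5,3],[1,6]] with det 27.
Per unit decrease in catalyst, x* moves by d = (0.1111, -0.1852).
The basis stays optimal until solvent B reaches 0; allowable decrease = 167.4 g.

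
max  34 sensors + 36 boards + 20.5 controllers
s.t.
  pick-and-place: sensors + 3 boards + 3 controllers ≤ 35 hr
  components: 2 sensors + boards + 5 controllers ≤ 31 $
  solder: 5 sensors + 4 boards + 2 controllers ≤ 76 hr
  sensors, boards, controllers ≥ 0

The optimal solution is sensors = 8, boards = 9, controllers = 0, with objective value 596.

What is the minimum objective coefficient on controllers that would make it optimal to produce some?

24

At the optimum: pick-and-place uses 35 of 35 (binding); components uses 25 of 31 (slack = 6); solder uses 76 of 76 (binding).
Slack constraints have shadow price 0 (complementary slackness).
Dual feasibility on the basic columns requires 1·y_pick-and-place + 5·y_solder = 34, 3·y_pick-and-place + 4·y_solder = 36.
This yields shadow prices y_pick-and-place = 4, y_solder = 6.
controllers enters the basis when its profit ≥ yᵀa₃ = 4·3 + 6·2 = 24.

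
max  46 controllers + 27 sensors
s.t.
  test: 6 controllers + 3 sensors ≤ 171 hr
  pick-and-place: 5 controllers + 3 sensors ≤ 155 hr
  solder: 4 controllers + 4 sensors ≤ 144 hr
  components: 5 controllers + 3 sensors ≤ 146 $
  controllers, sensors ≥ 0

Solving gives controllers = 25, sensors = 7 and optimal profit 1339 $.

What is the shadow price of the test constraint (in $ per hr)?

1

Binding: test and components. Non-binding: pick-and-place (9 unused), solder (16 unused).
Since pick-and-place, solder are not tight, their duals are 0.
From A_Bᵀ y = c: 6·y_test + 5·y_components = 46; 3·y_test + 3·y_components = 27.
This yields shadow prices y_test = 1, y_components = 8.
Shadow price of test = 1.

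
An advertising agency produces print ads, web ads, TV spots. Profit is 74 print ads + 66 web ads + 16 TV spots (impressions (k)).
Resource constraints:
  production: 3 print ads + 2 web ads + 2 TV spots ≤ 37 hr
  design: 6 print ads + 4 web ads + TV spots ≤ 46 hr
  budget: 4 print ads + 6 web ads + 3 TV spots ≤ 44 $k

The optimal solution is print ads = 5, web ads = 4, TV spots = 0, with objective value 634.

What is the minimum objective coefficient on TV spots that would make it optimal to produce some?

Check each constraint at x*: production 23/37 (slack 14); design 46/46 (tight); budget 44/44 (tight).
Slack constraints have shadow price 0 (complementary slackness).
Dual feasibility on the basic columns requires 6·y_design + 4·y_budget = 74, 4·y_design + 6·y_budget = 66.
→ y_design = 9 and y_budget = 5.
TV spots enters the basis when its profit ≥ yᵀa₃ = 9·1 + 5·3 = 24.

24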